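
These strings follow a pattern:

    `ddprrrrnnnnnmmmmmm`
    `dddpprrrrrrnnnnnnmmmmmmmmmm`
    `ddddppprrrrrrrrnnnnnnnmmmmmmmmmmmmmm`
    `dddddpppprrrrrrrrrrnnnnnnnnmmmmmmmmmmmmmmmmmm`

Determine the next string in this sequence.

Reading off run lengths: d runs 2, 3, 4, 5; p runs 1, 2, 3, 4; r runs 4, 6, 8, 10; n runs 5, 6, 7, 8; m runs 6, 10, 14, 18 — each is linear in n, where the shown terms are n = 2, 3, 4, 5.
For the next term, n = 6, so the run lengths are 6, 5, 12, 9, 22.

ddddddppppprrrrrrrrrrrrnnnnnnnnnmmmmmmmmmmmmmmmmmmmmmm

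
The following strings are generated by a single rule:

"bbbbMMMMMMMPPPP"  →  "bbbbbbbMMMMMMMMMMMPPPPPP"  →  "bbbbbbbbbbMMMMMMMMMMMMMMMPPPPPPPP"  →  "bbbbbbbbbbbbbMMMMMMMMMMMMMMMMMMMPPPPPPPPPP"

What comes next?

Each string has the form b^{3n-2} M^{4n-1} P^{2n}, where the shown terms are n = 2, 3, 4, 5.
At n = 6 the blocks have lengths 16, 23, 12.

bbbbbbbbbbbbbbbbMMMMMMMMMMMMMMMMMMMMMMMPPPPPPPPPPPP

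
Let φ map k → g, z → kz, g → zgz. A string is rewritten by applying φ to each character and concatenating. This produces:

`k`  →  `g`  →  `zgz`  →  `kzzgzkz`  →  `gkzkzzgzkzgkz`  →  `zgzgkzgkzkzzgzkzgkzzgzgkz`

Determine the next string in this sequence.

Applying the rule to each of the 25 symbols of zgzgkzgkzkzzgzkzgkzzgzgkz gives the pieces kz zgz kz zgz g kz zgz g kz g kz kz zgz kz g kz zgz g kz kz zgz kz zgz g kz, which concatenate to the answer.

kzzgzkzzgzgkzzgzgkzgkzkzzgzkzgkzzgzgkzkzzgzkzzgzgkz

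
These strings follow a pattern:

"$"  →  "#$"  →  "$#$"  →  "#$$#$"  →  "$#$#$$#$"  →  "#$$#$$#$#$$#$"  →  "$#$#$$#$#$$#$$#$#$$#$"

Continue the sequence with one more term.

#$$#$$#$#$$#$$#$#$$#$#$$#$$#$#$$#$

Each term (from the third on) is the two preceding terms concatenated in order: term 3 = $·#$ = $#$.
So term 8 is #$$#$$#$#$$#$·$#$#$$#$#$$#$$#$#$$#$.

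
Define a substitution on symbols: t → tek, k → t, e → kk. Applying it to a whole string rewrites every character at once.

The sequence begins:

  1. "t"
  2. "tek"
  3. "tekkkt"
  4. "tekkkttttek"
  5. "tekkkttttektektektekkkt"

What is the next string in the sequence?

Rewriting the 23 symbols of tekkkttttektektektekkkt one by one yields tek kk t t t tek tek tek tek kk t tek kk t tek kk t tek kk t t t tek; concatenated:

tekkkttttektektektekkkttekkkttekkkttekkkttttek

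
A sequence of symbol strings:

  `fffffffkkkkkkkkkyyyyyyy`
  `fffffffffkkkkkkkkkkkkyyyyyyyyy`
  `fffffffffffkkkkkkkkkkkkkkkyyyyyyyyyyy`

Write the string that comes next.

Term n consists of 2n+1 f's, followed by 3n k's, followed by 2n+1 y's, where the shown terms are n = 3, 4, 5.
For the next term, n = 6, so the run lengths are 13, 18, 13.

fffffffffffffkkkkkkkkkkkkkkkkkkyyyyyyyyyyyyy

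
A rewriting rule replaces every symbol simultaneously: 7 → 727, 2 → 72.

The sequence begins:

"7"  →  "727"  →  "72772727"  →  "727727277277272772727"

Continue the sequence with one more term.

Replace each of the 21 characters of 727727277277272772727 in place — 727 72 727 727 72 727 72 727 727 72 727 727 72 727 72 727 727 72 727 72 727 — and concatenate.

7277272772772727727277277272772772727727277277272772727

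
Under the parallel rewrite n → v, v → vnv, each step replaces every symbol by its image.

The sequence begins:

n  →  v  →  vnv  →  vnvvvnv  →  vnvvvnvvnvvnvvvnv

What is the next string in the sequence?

vnvvvnvvnvvnvvvnvvnvvvnvvnvvvnvvnvvnvvvnv

Applying the rule to each of the 17 symbols of vnvvvnvvnvvnvvvnv gives the pieces vnv v vnv vnv vnv v vnv vnv v vnv vnv v vnv vnv vnv v vnv, which concatenate to the answer.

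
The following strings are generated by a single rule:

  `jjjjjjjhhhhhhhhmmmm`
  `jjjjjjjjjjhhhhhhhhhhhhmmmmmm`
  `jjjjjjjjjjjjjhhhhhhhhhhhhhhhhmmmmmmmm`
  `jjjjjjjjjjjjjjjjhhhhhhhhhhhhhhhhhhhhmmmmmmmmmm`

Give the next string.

The n-th term is 3n+1 j's then 4n h's then 2n m's, where the shown terms are n = 2, 3, 4, 5.
At n = 6 the blocks have lengths 19, 24, 12.

jjjjjjjjjjjjjjjjjjjhhhhhhhhhhhhhhhhhhhhhhhhmmmmmmmmmmmm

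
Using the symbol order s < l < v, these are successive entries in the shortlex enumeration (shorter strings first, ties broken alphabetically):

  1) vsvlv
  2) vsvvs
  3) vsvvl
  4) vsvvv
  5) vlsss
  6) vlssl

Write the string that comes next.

vlssv

Treat vlssl as a base-3 numeral over the given alphabet and add one, carrying through any trailing v's.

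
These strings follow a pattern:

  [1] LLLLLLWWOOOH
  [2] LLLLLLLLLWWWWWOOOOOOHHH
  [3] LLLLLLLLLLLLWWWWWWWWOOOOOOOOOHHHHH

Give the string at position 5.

LLLLLLLLLLLLLLLLLLWWWWWWWWWWWWWWOOOOOOOOOOOOOOOHHHHHHHHH

Reading off run lengths: L runs 6, 9, 12; W runs 2, 5, 8; O runs 3, 6, 9; H runs 1, 3, 5 — each is linear in n (n = 1, 2, …).
At n = 5 the blocks have lengths 18, 14, 15, 9.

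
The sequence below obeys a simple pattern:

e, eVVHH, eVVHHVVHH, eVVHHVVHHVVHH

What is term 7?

eVVHHVVHHVVHHVVHHVVHHVVHH

The strings grow by a fixed suffix VVHH each time.
From eVVHHVVHHVVHH, 3 further steps: eVVHHVVHHVVHH → eVVHHVVHHVVHHVVHH → eVVHHVVHHVVHHVVHHVVHH → (answer).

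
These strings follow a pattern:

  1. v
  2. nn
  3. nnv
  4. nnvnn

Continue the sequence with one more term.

From term 3 onward, concatenate the last term with the second-to-last: nn·v = nnv, nnv·nn = nnvnn, …
Continuing: nnvnn · nnv gives term 5.

nnvnnnnv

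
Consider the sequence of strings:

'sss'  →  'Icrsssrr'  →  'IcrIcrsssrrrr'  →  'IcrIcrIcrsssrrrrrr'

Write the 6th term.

IcrIcrIcrIcrIcrsssrrrrrrrrrr

s(k+1) = Icr·s(k)·rr, so each term gains Icr as a prefix and rr as a suffix.
From IcrIcrIcrsssrrrrrr, 2 further steps: IcrIcrIcrsssrrrrrr → IcrIcrIcrIcrsssrrrrrrrr → (answer).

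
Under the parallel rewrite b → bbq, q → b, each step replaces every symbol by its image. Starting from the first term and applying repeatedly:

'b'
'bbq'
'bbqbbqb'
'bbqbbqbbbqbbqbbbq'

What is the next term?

Applying the rule to each of the 17 symbols of bbqbbqbbbqbbqbbbq gives the pieces bbq bbq b bbq bbq b bbq bbq bbq b bbq bbq b bbq bbq bbq b, which concatenate to the answer.

bbqbbqbbbqbbqbbbqbbqbbqbbbqbbqbbbqbbqbbqb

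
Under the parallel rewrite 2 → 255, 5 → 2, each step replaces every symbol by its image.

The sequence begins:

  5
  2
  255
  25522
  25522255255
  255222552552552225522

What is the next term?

Replace each of the 21 characters of 255222552552552225522 in place — 255 2 2 255 255 255 2 2 255 2 2 255 2 2 255 255 255 2 2 255 255 — and concatenate.

2552225525525522255222552225525525522255255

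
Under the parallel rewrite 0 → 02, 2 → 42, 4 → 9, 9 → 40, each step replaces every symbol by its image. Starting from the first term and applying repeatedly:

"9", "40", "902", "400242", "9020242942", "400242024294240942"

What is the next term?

902024294202429424094290240942

Replace each of the 18 characters of 400242024294240942 in place — 9 02 02 42 9 42 02 42 9 42 40 9 42 9 02 40 9 42 — and concatenate.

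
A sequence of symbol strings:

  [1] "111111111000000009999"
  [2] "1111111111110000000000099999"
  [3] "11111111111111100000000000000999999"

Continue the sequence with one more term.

Each string has the form 1^{3n} 0^{3n-1} 9^{n+1}, where the shown terms are n = 3, 4, 5.
Setting n = 6 gives 18, 17, 7 characters in each block.

111111111111111111000000000000000009999999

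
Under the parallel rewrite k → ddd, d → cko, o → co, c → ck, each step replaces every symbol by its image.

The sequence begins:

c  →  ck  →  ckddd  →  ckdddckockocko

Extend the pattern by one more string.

φ(ckdddckockocko) expands symbol-by-symbol to ck ddd cko cko cko ck ddd co ck ddd co ck ddd co; joining the 14 pieces gives the next term.

ckdddckockockockdddcockdddcockdddco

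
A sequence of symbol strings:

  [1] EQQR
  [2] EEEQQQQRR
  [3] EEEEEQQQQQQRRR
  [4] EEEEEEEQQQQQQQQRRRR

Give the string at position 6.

EEEEEEEEEEEQQQQQQQQQQQQRRRRRR

Reading off run lengths: E runs 1, 3, 5, 7; Q runs 2, 4, 6, 8; R runs 1, 2, 3, 4 — each is linear in n (n = 1, 2, …).
Setting n = 6 gives 11, 12, 6 characters in each block.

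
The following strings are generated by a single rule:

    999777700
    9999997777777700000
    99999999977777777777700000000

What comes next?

999999999999777777777777777700000000000

Term n consists of 3n 9's, followed by 4n 7's, followed by 3n-1 0's (n = 1, 2, …).
Setting n = 4 gives 12, 16, 11 characters in each block.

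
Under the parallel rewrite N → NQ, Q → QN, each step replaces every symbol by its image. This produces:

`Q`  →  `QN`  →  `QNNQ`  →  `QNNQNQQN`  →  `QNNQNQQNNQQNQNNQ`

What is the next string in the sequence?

φ(QNNQNQQNNQQNQNNQ) expands symbol-by-symbol to QN NQ NQ QN NQ QN QN NQ NQ QN QN NQ QN NQ NQ QN; joining the 16 pieces gives the next term.

QNNQNQQNNQQNQNNQNQQNQNNQQNNQNQQN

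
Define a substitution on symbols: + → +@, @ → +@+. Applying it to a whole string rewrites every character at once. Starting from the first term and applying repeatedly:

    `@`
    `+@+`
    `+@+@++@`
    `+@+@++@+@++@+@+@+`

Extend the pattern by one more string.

Rewriting the 17 symbols of +@+@++@+@++@+@+@+ one by one yields +@ +@+ +@ +@+ +@ +@ +@+ +@ +@+ +@ +@ +@+ +@ +@+ +@ +@+ +@; concatenated:

+@+@++@+@++@+@+@++@+@++@+@+@++@+@++@+@++@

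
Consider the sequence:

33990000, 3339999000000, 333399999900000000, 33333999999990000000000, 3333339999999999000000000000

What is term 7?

Each string has the form 3^{n+1} 9^{2n} 0^{2n+2} (n = 1, 2, …).
Setting n = 7 gives 8, 14, 16 characters in each block.

33333333999999999999990000000000000000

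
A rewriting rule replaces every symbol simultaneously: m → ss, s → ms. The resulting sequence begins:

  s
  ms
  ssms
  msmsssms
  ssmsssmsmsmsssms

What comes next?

Rewriting the 16 symbols of ssmsssmsmsmsssms one by one yields ms ms ss ms ms ms ss ms ss ms ss ms ms ms ss ms; concatenated:

msmsssmsmsmsssmsssmsssmsmsmsssms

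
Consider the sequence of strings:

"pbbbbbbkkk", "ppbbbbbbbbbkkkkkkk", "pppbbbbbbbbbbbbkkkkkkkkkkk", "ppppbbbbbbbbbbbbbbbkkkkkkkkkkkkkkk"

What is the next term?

Term n consists of n p's, followed by 3n+3 b's, followed by 4n-1 k's (n = 1, 2, …).
At n = 5 the blocks have lengths 5, 18, 19.

pppppbbbbbbbbbbbbbbbbbbkkkkkkkkkkkkkkkkkkk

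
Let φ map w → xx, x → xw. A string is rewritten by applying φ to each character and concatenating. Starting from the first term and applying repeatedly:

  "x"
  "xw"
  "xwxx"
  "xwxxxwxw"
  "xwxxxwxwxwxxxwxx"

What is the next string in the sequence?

Rewriting the 16 symbols of xwxxxwxwxwxxxwxx one by one yields xw xx xw xw xw xx xw xx xw xx xw xw xw xx xw xw; concatenated:

xwxxxwxwxwxxxwxxxwxxxwxwxwxxxwxw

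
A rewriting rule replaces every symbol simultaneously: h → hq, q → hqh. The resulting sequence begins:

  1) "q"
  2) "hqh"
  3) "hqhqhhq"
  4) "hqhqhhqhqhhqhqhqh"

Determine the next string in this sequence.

Rewriting the 17 symbols of hqhqhhqhqhhqhqhqh one by one yields hq hqh hq hqh hq hq hqh hq hqh hq hq hqh hq hqh hq hqh hq; concatenated:

hqhqhhqhqhhqhqhqhhqhqhhqhqhqhhqhqhhqhqhhq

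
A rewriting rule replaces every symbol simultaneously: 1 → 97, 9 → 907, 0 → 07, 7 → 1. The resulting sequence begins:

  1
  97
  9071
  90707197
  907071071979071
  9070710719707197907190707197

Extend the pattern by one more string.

Rewriting the 28 symbols of 9070710719707197907190707197 one by one yields 907 07 1 07 1 97 07 1 97 907 1 07 1 97 907 1 907 07 1 97 907 07 1 07 1 97 907 1; concatenated:

9070710719707197907107197907190707197907071071979071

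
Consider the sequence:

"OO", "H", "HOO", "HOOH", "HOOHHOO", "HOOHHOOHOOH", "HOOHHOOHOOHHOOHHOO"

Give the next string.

HOOHHOOHOOHHOOHHOOHOOHHOOHOOH

Each term (from the third on) is the previous term followed by the one before it: term 3 = H·OO = HOO.
The next term joins HOOHHOOHOOHHOOHHOO and HOOHHOOHOOH.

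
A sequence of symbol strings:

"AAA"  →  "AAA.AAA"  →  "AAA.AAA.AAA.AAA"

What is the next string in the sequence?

AAA.AAA.AAA.AAA.AAA.AAA.AAA.AAA

Every step duplicates the string with '.' between the halves.
One more doubling of AAA.AAA.AAA.AAA gives the answer.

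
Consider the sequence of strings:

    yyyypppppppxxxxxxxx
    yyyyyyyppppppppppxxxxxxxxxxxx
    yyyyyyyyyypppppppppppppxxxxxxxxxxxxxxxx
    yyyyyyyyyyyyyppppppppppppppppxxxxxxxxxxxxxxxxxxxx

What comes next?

Reading off run lengths: y runs 4, 7, 10, 13; p runs 7, 10, 13, 16; x runs 8, 12, 16, 20 — each is linear in n, where the shown terms are n = 2, 3, 4, 5.
For the next term, n = 6, so the run lengths are 16, 19, 24.

yyyyyyyyyyyyyyyypppppppppppppppppppxxxxxxxxxxxxxxxxxxxxxxxx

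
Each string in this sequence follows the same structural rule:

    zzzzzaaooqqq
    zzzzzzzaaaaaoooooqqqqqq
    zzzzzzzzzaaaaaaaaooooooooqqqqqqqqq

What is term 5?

Each string has the form z^{2n+3} a^{3n-1} o^{3n-1} q^{3n} (n = 1, 2, …).
For term 5, n = 5, so the run lengths are 13, 14, 14, 15.

zzzzzzzzzzzzzaaaaaaaaaaaaaaooooooooooooooqqqqqqqqqqqqqqq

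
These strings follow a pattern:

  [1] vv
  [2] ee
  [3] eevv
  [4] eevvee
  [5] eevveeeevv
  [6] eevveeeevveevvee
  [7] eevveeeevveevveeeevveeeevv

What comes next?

eevveeeevveevveeeevveeeevveevveeeevveevvee

Each term (from the third on) is the previous term followed by the one before it: term 3 = ee·vv = eevv.
The next term joins eevveeeevveevveeeevveeeevv and eevveeeevveevvee.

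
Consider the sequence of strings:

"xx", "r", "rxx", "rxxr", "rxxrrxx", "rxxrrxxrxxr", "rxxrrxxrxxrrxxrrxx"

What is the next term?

From term 3 onward, concatenate the last term with the second-to-last: r·xx = rxx, rxx·r = rxxr, …
So term 8 is rxxrrxxrxxrrxxrrxx·rxxrrxxrxxr.

rxxrrxxrxxrrxxrrxxrxxrrxxrxxr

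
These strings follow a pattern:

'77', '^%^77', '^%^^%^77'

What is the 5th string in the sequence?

^%^^%^^%^^%^77

Each term is the previous one with ^%^ prepended.
From ^%^^%^77, 2 further steps: ^%^^%^77 → ^%^^%^^%^77 → (answer).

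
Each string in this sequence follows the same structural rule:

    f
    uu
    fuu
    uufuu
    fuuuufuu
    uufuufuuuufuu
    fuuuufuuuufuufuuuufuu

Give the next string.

This is a Fibonacci-style word recurrence s(k) = s(k−2)·s(k−1): e.g. f·uu = fuu.
The next term joins uufuufuuuufuu and fuuuufuuuufuufuuuufuu.

uufuufuuuufuufuuuufuuuufuufuuuufuu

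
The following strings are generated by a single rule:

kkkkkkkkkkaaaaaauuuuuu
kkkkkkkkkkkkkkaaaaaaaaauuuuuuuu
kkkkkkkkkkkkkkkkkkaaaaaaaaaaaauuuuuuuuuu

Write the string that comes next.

Reading off run lengths: k runs 10, 14, 18; a runs 6, 9, 12; u runs 6, 8, 10 — each is linear in n, where the shown terms are n = 2, 3, 4.
Setting n = 5 gives 22, 15, 12 characters in each block.

kkkkkkkkkkkkkkkkkkkkkkaaaaaaaaaaaaaaauuuuuuuuuuuu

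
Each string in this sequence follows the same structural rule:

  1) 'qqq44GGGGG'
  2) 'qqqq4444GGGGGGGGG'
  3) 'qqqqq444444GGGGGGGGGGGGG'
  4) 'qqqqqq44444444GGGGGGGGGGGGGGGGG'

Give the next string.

Term n consists of n+2 q's, followed by 2n 4's, followed by 4n+1 G's (n = 1, 2, …).
Setting n = 5 gives 7, 10, 21 characters in each block.

qqqqqqq4444444444GGGGGGGGGGGGGGGGGGGGG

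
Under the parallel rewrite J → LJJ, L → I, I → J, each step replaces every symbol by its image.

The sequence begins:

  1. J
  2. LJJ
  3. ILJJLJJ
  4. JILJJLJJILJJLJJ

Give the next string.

Rewriting the 15 symbols of JILJJLJJILJJLJJ one by one yields LJJ J I LJJ LJJ I LJJ LJJ J I LJJ LJJ I LJJ LJJ; concatenated:

LJJJILJJLJJILJJLJJJILJJLJJILJJLJJ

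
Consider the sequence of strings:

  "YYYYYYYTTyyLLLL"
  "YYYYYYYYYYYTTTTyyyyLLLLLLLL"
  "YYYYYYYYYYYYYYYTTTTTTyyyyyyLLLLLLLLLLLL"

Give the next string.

YYYYYYYYYYYYYYYYYYYTTTTTTTTyyyyyyyyLLLLLLLLLLLLLLLL

Term n consists of 4n+3 Y's, followed by 2n T's, followed by 2n y's, followed by 4n L's (n = 1, 2, …).
Setting n = 4 gives 19, 8, 8, 16 characters in each block.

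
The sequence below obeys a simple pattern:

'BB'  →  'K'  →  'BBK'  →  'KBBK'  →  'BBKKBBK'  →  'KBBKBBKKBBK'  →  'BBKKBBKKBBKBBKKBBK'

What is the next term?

KBBKBBKKBBKBBKKBBKKBBKBBKKBBK

This is a Fibonacci-style word recurrence s(k) = s(k−2)·s(k−1): e.g. BB·K = BBK.
So term 8 is KBBKBBKKBBK·BBKKBBKKBBKBBKKBBK.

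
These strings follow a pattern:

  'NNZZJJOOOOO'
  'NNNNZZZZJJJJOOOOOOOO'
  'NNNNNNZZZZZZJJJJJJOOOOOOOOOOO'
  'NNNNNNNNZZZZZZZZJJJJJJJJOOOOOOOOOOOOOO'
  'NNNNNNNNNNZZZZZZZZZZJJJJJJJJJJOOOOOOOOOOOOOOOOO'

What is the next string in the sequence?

NNNNNNNNNNNNZZZZZZZZZZZZJJJJJJJJJJJJOOOOOOOOOOOOOOOOOOOO

The n-th term is 2n N's then 2n Z's then 2n J's then 3n+2 O's (n = 1, 2, …).
For the next term, n = 6, so the run lengths are 12, 12, 12, 20.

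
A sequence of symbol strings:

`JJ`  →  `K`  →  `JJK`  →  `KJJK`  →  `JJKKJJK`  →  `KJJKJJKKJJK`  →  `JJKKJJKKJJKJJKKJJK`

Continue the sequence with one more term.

KJJKJJKKJJKJJKKJJKKJJKJJKKJJK

Each term (from the third on) is the two preceding terms concatenated in order: term 3 = JJ·K = JJK.
The next term joins KJJKJJKKJJK and JJKKJJKKJJKJJKKJJK.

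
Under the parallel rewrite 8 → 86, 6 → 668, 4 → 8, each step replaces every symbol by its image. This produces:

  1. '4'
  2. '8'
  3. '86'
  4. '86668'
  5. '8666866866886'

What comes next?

8666866866886668668866686688686668

Applying the rule to each of the 13 symbols of 8666866866886 gives the pieces 86 668 668 668 86 668 668 86 668 668 86 86 668, which concatenate to the answer.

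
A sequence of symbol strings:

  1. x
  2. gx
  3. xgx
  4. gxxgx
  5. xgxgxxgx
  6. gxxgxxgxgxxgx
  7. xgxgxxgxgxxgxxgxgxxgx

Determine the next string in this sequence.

gxxgxxgxgxxgxxgxgxxgxgxxgxxgxgxxgx

This is a Fibonacci-style word recurrence s(k) = s(k−2)·s(k−1): e.g. x·gx = xgx.
The next term joins gxxgxxgxgxxgx and xgxgxxgxgxxgxxgxgxxgx.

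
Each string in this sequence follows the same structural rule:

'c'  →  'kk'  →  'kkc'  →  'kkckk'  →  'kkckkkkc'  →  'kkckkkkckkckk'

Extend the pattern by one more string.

This is a Fibonacci-style word recurrence s(k) = s(k−1)·s(k−2): e.g. kk·c = kkc.
So term 7 is kkckkkkckkckk·kkckkkkc.

kkckkkkckkckkkkckkkkc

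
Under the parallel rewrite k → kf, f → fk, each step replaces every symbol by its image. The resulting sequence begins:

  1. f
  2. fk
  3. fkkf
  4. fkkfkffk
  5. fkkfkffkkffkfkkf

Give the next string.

fkkfkffkkffkfkkfkffkfkkffkkfkffk

Applying the rule to each of the 16 symbols of fkkfkffkkffkfkkf gives the pieces fk kf kf fk kf fk fk kf kf fk fk kf fk kf kf fk, which concatenate to the answer.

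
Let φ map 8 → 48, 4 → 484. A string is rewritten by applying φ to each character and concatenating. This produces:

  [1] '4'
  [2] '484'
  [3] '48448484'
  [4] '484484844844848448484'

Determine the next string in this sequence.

Replace each of the 21 characters of 484484844844848448484 in place — 484 48 484 484 48 484 48 484 484 48 484 484 48 484 48 484 484 48 484 48 484 — and concatenate.

4844848448448484484844844848448448484484844844848448484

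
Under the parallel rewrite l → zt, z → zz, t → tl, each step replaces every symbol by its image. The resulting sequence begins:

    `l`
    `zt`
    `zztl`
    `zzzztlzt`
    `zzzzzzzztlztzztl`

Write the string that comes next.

zzzzzzzzzzzzzzzztlztzztlzzzztlzt

φ(zzzzzzzztlztzztl) expands symbol-by-symbol to zz zz zz zz zz zz zz zz tl zt zz tl zz zz tl zt; joining the 16 pieces gives the next term.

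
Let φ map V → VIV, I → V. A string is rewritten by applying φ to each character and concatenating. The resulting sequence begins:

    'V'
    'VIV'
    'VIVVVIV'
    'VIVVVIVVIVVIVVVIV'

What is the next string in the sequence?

VIVVVIVVIVVIVVVIVVIVVVIVVIVVVIVVIVVIVVVIV

Replace each of the 17 characters of VIVVVIVVIVVIVVVIV in place — VIV V VIV VIV VIV V VIV VIV V VIV VIV V VIV VIV VIV V VIV — and concatenate.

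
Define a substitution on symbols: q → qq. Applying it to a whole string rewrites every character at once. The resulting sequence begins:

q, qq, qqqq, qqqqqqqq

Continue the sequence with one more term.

qqqqqqqqqqqqqqqq

Apply φ to qqqqqqqq symbol by symbol: q→qq, q→qq, q→qq, q→qq, q→qq, q→qq, q→qq, q→qq; joined: qq qq qq qq qq qq qq qq.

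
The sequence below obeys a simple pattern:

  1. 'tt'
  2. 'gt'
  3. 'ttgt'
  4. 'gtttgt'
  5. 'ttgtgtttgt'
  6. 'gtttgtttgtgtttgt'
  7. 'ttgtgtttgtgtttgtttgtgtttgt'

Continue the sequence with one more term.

gtttgtttgtgtttgtttgtgtttgtgtttgtttgtgtttgt

This is a Fibonacci-style word recurrence s(k) = s(k−2)·s(k−1): e.g. tt·gt = ttgt.
The next term joins gtttgtttgtgtttgt and ttgtgtttgtgtttgtttgtgtttgt.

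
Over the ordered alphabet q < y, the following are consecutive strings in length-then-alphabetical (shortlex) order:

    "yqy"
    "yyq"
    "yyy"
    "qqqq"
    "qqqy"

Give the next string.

qqyq

The successor of qqqy increments the rightmost position that isn't already y and resets every position after it to q.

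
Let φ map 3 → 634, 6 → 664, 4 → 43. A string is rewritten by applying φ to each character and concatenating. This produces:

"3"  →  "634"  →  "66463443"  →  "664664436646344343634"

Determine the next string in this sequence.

Rewriting the 21 symbols of 664664436646344343634 one by one yields 664 664 43 664 664 43 43 634 664 664 43 664 634 43 43 634 43 634 664 634 43; concatenated:

6646644366466443436346646644366463443436344363466463443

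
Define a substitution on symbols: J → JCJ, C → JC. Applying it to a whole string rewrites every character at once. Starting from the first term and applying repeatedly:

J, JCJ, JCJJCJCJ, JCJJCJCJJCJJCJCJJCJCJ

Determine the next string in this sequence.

φ(JCJJCJCJJCJJCJCJJCJCJ) expands symbol-by-symbol to JCJ JC JCJ JCJ JC JCJ JC JCJ JCJ JC JCJ JCJ JC JCJ JC JCJ JCJ JC JCJ JC JCJ; joining the 21 pieces gives the next term.

JCJJCJCJJCJJCJCJJCJCJJCJJCJCJJCJJCJCJJCJCJJCJJCJCJJCJCJ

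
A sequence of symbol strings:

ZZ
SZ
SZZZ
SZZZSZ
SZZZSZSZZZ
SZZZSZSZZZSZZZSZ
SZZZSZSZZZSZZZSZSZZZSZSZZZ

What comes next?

From term 3 onward, concatenate the last term with the second-to-last: SZ·ZZ = SZZZ, SZZZ·SZ = SZZZSZ, …
So term 8 is SZZZSZSZZZSZZZSZSZZZSZSZZZ·SZZZSZSZZZSZZZSZ.

SZZZSZSZZZSZZZSZSZZZSZSZZZSZZZSZSZZZSZZZSZ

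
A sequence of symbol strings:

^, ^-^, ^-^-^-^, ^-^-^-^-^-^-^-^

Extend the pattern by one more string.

Each string is two copies of the previous one joined by '-'.
Doubling ^-^-^-^-^-^-^-^ with '-' between the halves:

^-^-^-^-^-^-^-^-^-^-^-^-^-^-^-^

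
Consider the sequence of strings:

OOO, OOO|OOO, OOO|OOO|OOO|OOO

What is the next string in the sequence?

OOO|OOO|OOO|OOO|OOO|OOO|OOO|OOO

Every step duplicates the string with '|' between the halves.
So the next term is two copies of OOO|OOO|OOO|OOO with '|' between the halves.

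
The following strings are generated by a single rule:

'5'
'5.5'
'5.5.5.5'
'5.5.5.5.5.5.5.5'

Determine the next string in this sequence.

Each string is two copies of the previous one joined by '.'.
Doubling 5.5.5.5.5.5.5.5 with '.' between the halves:

5.5.5.5.5.5.5.5.5.5.5.5.5.5.5.5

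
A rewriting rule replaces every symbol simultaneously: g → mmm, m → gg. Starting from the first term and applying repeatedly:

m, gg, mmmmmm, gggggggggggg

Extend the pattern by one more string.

mmmmmmmmmmmmmmmmmmmmmmmmmmmmmmmmmmmm

Apply φ to gggggggggggg symbol by symbol: g→mmm, g→mmm, g→mmm, g→mmm, g→mmm, g→mmm, g→mmm, g→mmm, g→mmm, g→mmm, g→mmm, g→mmm; joined: mmm mmm mmm mmm mmm mmm mmm mmm mmm mmm mmm mmm.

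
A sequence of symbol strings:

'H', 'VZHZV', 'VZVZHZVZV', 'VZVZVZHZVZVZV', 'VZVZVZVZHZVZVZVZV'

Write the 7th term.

Every step adds VZ to the front and ZV to the end of the previous string.
From VZVZVZVZHZVZVZVZV, 2 further steps: VZVZVZVZHZVZVZVZV → VZVZVZVZVZHZVZVZVZVZV → (answer).

VZVZVZVZVZVZHZVZVZVZVZVZV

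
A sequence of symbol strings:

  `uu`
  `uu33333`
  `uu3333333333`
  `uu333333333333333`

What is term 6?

Every step adds 33333 to the end: s(k+1) = s(k)·33333.
From uu333333333333333, 2 further steps: uu333333333333333 → uu33333333333333333333 → (answer).

uu3333333333333333333333333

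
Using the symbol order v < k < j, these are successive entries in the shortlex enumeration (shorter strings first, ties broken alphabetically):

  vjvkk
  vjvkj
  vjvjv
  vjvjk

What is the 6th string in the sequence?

vjkvv

Stepping forward 2 times from vjvjk: vjvjk → vjvjj, then the target.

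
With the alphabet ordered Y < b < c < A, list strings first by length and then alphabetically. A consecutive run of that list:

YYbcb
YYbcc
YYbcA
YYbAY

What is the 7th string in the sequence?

Advancing 3 positions from YYbAY through YYbAY → YYbAb → YYbAc reaches term 7.

YYbAA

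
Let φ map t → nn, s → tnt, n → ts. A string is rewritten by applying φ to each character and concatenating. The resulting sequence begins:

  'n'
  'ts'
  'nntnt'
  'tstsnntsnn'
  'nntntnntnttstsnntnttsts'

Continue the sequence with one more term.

tstsnntsnntstsnntsnnnntntnntnttstsnntsnnnntntnntnt

Replace each of the 23 characters of nntntnntnttstsnntnttsts in place — ts ts nn ts nn ts ts nn ts nn nn tnt nn tnt ts ts nn ts nn nn tnt nn tnt — and concatenate.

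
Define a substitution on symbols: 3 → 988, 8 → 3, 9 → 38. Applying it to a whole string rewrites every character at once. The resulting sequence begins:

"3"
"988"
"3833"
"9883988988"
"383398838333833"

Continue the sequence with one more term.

9883988988383398839889889883988988

Replace each of the 15 characters of 383398838333833 in place — 988 3 988 988 38 3 3 988 3 988 988 988 3 988 988 — and concatenate.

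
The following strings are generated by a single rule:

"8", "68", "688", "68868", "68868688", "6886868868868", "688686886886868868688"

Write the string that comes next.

From term 3 onward, concatenate the last term with the second-to-last: 68·8 = 688, 688·68 = 68868, …
So term 8 is 688686886886868868688·6886868868868.

6886868868868688686886886868868868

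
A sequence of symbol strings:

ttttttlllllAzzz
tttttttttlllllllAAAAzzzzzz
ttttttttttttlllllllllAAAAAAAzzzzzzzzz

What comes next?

tttttttttttttttlllllllllllAAAAAAAAAAzzzzzzzzzzzz

The n-th term is 3n+3 t's then 2n+3 l's then 3n-2 A's then 3n z's (n = 1, 2, …).
Setting n = 4 gives 15, 11, 10, 12 characters in each block.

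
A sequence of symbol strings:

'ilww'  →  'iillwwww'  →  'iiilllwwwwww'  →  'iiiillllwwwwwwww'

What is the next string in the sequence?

iiiiilllllwwwwwwwwww

Term n consists of n i's, followed by n l's, followed by 2n w's (n = 1, 2, …).
Setting n = 5 gives 5, 5, 10 characters in each block.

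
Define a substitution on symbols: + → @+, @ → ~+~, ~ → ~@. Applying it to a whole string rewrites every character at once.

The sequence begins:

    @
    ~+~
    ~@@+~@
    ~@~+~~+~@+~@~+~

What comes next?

~@~+~~@@+~@~@@+~@~+~@+~@~+~~@@+~@

Replace each of the 15 characters of ~@~+~~+~@+~@~+~ in place — ~@ ~+~ ~@ @+ ~@ ~@ @+ ~@ ~+~ @+ ~@ ~+~ ~@ @+ ~@ — and concatenate.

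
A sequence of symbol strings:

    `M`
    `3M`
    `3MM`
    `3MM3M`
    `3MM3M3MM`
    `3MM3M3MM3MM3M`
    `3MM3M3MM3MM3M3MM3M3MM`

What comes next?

3MM3M3MM3MM3M3MM3M3MM3MM3M3MM3MM3M

From term 3 onward, concatenate the last term with the second-to-last: 3M·M = 3MM, 3MM·3M = 3MM3M, …
Continuing: 3MM3M3MM3MM3M3MM3M3MM · 3MM3M3MM3MM3M gives term 8.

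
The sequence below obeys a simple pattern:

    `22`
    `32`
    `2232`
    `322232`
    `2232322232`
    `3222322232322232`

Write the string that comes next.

From term 3 onward, concatenate the second-to-last term with the last: 22·32 = 2232, 32·2232 = 322232, …
The next term joins 2232322232 and 3222322232322232.

22323222323222322232322232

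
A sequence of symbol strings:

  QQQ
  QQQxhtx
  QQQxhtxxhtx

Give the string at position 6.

QQQxhtxxhtxxhtxxhtxxhtx

Each term is the previous one with xhtx appended.
From QQQxhtxxhtx, 3 further steps: QQQxhtxxhtx → QQQxhtxxhtxxhtx → QQQxhtxxhtxxhtxxhtx → (answer).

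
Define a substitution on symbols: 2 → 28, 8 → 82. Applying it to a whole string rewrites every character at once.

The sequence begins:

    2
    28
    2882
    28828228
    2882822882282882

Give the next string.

φ(2882822882282882) expands symbol-by-symbol to 28 82 82 28 82 28 28 82 82 28 28 82 28 82 82 28; joining the 16 pieces gives the next term.

28828228822828828228288228828228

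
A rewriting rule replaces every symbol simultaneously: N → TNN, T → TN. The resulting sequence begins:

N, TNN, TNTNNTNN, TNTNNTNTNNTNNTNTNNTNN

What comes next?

Rewriting the 21 symbols of TNTNNTNTNNTNNTNTNNTNN one by one yields TN TNN TN TNN TNN TN TNN TN TNN TNN TN TNN TNN TN TNN TN TNN TNN TN TNN TNN; concatenated:

TNTNNTNTNNTNNTNTNNTNTNNTNNTNTNNTNNTNTNNTNTNNTNNTNTNNTNN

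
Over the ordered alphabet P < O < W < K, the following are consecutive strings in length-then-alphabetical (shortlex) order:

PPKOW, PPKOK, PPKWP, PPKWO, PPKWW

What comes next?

PPKWK

The successor of PPKWW increments the rightmost position that isn't already K and resets every position after it to P.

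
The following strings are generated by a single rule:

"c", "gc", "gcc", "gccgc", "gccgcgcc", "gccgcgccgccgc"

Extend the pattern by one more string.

Each term (from the third on) is the previous term followed by the one before it: term 3 = gc·c = gcc.
Continuing: gccgcgccgccgc · gccgcgcc gives term 7.

gccgcgccgccgcgccgcgcc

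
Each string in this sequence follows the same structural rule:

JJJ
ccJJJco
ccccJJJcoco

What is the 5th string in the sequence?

Every step adds cc to the front and co to the end of the previous string.
From ccccJJJcoco, 2 further steps: ccccJJJcoco → ccccccJJJcococo → (answer).

ccccccccJJJcocococo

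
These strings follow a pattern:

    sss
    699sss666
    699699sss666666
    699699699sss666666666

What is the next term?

Every step adds 699 to the front and 666 to the end of the previous string.
One more step from 699699699sss666666666 gives the answer.

699699699699sss666666666666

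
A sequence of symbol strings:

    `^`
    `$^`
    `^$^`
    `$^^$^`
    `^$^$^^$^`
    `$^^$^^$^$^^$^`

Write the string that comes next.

^$^$^^$^$^^$^^$^$^^$^

Each term (from the third on) is the two preceding terms concatenated in order: term 3 = ^·$^ = ^$^.
The next term joins ^$^$^^$^ and $^^$^^$^$^^$^.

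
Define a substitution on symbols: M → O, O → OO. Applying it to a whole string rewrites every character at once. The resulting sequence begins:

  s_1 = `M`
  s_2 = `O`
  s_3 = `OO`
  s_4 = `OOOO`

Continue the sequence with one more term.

Rewriting each symbol of OOOO: O→OO, O→OO, O→OO, O→OO, which concatenates to OO OO OO OO.

OOOOOOOO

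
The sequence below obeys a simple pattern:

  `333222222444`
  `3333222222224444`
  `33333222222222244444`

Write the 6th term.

Reading off run lengths: 3 runs 3, 4, 5; 2 runs 6, 8, 10; 4 runs 3, 4, 5 — each is linear in n, where the shown terms are n = 3, 4, 5.
Setting n = 8 gives 8, 16, 8 characters in each block.

33333333222222222222222244444444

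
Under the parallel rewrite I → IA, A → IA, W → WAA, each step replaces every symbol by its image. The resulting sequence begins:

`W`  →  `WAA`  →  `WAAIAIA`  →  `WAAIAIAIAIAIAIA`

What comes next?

Rewriting the 15 symbols of WAAIAIAIAIAIAIA one by one yields WAA IA IA IA IA IA IA IA IA IA IA IA IA IA IA; concatenated:

WAAIAIAIAIAIAIAIAIAIAIAIAIAIAIA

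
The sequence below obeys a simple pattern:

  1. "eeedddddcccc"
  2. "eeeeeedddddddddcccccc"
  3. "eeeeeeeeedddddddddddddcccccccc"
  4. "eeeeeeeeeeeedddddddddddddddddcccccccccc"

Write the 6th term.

eeeeeeeeeeeeeeeeeedddddddddddddddddddddddddcccccccccccccc

Term n consists of 3n e's, followed by 4n+1 d's, followed by 2n+2 c's (n = 1, 2, …).
For term 6, n = 6, so the run lengths are 18, 25, 14.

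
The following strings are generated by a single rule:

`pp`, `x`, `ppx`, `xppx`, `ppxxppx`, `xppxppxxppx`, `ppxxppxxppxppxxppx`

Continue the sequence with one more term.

xppxppxxppxppxxppxxppxppxxppx

Each term (from the third on) is the two preceding terms concatenated in order: term 3 = pp·x = ppx.
The next term joins xppxppxxppx and ppxxppxxppxppxxppx.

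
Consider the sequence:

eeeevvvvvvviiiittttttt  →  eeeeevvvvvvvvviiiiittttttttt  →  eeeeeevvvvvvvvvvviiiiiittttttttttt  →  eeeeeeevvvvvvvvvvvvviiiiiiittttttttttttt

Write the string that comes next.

Reading off run lengths: e runs 4, 5, 6, 7; v runs 7, 9, 11, 13; i runs 4, 5, 6, 7; t runs 7, 9, 11, 13 — each is linear in n, where the shown terms are n = 3, 4, 5, 6.
At n = 7 the blocks have lengths 8, 15, 8, 15.

eeeeeeeevvvvvvvvvvvvvvviiiiiiiittttttttttttttt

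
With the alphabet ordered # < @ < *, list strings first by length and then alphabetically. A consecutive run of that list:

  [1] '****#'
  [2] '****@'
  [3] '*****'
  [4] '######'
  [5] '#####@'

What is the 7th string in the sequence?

Advancing 2 positions from #####@ through #####@ → #####* reaches term 7.

####@#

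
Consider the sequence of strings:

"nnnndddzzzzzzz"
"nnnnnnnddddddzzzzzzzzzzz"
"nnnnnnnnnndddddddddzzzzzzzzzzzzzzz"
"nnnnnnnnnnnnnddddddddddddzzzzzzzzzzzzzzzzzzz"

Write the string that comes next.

The n-th term is 3n+1 n's then 3n d's then 4n+3 z's (n = 1, 2, …).
At n = 5 the blocks have lengths 16, 15, 23.

nnnnnnnnnnnnnnnndddddddddddddddzzzzzzzzzzzzzzzzzzzzzzz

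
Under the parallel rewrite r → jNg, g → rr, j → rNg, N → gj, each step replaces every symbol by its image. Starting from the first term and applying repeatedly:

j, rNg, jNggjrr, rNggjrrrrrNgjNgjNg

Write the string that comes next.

Rewriting the 18 symbols of rNggjrrrrrNgjNgjNg one by one yields jNg gj rr rr rNg jNg jNg jNg jNg jNg gj rr rNg gj rr rNg gj rr; concatenated:

jNggjrrrrrNgjNgjNgjNgjNgjNggjrrrNggjrrrNggjrr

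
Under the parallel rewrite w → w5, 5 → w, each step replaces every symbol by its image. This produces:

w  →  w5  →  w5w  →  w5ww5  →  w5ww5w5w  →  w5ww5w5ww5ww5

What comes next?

Applying the rule to each of the 13 symbols of w5ww5w5ww5ww5 gives the pieces w5 w w5 w5 w w5 w w5 w5 w w5 w5 w, which concatenate to the answer.

w5ww5w5ww5ww5w5ww5w5w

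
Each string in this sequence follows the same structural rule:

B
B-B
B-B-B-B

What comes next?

s(k+1) = s(k)·-·s(k) — each term doubles the last with '-' between the halves.
So the next term is two copies of B-B-B-B with '-' between the halves.

B-B-B-B-B-B-B-B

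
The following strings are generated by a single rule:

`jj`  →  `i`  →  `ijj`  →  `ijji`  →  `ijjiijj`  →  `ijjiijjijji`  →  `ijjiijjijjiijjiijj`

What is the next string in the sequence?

ijjiijjijjiijjiijjijjiijjijji

From term 3 onward, concatenate the last term with the second-to-last: i·jj = ijj, ijj·i = ijji, …
The next term joins ijjiijjijjiijjiijj and ijjiijjijji.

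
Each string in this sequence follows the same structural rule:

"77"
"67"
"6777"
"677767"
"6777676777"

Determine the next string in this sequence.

6777676777677767

Each term (from the third on) is the previous term followed by the one before it: term 3 = 67·77 = 6777.
Continuing: 6777676777 · 677767 gives term 6.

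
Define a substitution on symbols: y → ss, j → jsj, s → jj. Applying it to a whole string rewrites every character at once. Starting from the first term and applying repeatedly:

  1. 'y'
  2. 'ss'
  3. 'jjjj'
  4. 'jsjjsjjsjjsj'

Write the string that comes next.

Rewriting each symbol of jsjjsjjsjjsj: j→jsj, s→jj, j→jsj, j→jsj, s→jj, j→jsj, j→jsj, s→jj, j→jsj, j→jsj, s→jj, j→jsj, which concatenates to jsj jj jsj jsj jj jsj jsj jj jsj jsj jj jsj.

jsjjjjsjjsjjjjsjjsjjjjsjjsjjjjsj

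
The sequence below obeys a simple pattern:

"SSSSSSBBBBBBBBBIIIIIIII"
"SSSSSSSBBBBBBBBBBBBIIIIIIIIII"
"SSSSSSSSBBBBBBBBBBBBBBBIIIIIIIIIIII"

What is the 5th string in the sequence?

SSSSSSSSSSBBBBBBBBBBBBBBBBBBBBBIIIIIIIIIIIIIIII

The n-th term is n+3 S's then 3n B's then 2n+2 I's, where the shown terms are n = 3, 4, 5.
Setting n = 7 gives 10, 21, 16 characters in each block.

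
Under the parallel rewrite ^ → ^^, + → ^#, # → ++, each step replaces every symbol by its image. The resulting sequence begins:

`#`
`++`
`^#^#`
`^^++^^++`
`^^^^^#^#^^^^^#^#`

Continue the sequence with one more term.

^^^^^^^^^^++^^++^^^^^^^^^^++^^++

Replace each of the 16 characters of ^^^^^#^#^^^^^#^# in place — ^^ ^^ ^^ ^^ ^^ ++ ^^ ++ ^^ ^^ ^^ ^^ ^^ ++ ^^ ++ — and concatenate.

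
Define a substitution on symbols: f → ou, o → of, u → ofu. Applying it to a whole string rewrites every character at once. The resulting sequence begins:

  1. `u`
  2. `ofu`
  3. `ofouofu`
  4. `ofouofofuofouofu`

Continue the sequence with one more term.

φ(ofouofofuofouofu) expands symbol-by-symbol to of ou of ofu of ou of ou ofu of ou of ofu of ou ofu; joining the 16 pieces gives the next term.

ofouofofuofouofouofuofouofofuofouofu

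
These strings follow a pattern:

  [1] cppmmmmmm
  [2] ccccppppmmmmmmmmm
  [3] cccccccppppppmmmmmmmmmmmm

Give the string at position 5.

cccccccccccccppppppppppmmmmmmmmmmmmmmmmmm

The n-th term is 3n-2 c's then 2n p's then 3n+3 m's (n = 1, 2, …).
At n = 5 the blocks have lengths 13, 10, 18.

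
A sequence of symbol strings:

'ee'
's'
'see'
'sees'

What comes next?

seessee

From term 3 onward, concatenate the last term with the second-to-last: s·ee = see, see·s = sees, …
The next term joins sees and see.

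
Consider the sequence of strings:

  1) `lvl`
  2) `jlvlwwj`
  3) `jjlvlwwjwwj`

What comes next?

jjjlvlwwjwwjwwj

Each term wraps the previous one in j on the left and wwj on the right.
One more step from jjlvlwwjwwj gives the answer.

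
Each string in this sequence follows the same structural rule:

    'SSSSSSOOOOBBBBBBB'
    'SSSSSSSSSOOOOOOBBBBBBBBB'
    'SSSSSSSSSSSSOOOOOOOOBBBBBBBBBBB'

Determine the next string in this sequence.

SSSSSSSSSSSSSSSOOOOOOOOOOBBBBBBBBBBBBB

Each string has the form S^{3n} O^{2n} B^{2n+3}, where the shown terms are n = 2, 3, 4.
At n = 5 the blocks have lengths 15, 10, 13.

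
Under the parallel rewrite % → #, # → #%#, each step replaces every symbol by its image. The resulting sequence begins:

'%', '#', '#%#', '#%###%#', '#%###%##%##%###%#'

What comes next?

φ(#%###%##%##%###%#) expands symbol-by-symbol to #%# # #%# #%# #%# # #%# #%# # #%# #%# # #%# #%# #%# # #%#; joining the 17 pieces gives the next term.

#%###%##%##%###%##%###%##%###%##%##%###%#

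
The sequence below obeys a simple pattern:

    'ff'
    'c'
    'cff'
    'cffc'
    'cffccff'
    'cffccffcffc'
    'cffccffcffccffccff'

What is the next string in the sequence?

Each term (from the third on) is the previous term followed by the one before it: term 3 = c·ff = cff.
The next term joins cffccffcffccffccff and cffccffcffc.

cffccffcffccffccffcffccffcffc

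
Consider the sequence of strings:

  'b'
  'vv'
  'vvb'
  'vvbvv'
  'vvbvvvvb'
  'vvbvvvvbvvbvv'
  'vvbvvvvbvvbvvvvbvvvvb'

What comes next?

From term 3 onward, concatenate the last term with the second-to-last: vv·b = vvb, vvb·vv = vvbvv, …
So term 8 is vvbvvvvbvvbvvvvbvvvvb·vvbvvvvbvvbvv.

vvbvvvvbvvbvvvvbvvvvbvvbvvvvbvvbvv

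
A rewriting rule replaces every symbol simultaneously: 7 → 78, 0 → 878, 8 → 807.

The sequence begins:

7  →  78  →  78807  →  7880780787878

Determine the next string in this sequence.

7880780787878807878788077880778807

Replace each of the 13 characters of 7880780787878 in place — 78 807 807 878 78 807 878 78 807 78 807 78 807 — and concatenate.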